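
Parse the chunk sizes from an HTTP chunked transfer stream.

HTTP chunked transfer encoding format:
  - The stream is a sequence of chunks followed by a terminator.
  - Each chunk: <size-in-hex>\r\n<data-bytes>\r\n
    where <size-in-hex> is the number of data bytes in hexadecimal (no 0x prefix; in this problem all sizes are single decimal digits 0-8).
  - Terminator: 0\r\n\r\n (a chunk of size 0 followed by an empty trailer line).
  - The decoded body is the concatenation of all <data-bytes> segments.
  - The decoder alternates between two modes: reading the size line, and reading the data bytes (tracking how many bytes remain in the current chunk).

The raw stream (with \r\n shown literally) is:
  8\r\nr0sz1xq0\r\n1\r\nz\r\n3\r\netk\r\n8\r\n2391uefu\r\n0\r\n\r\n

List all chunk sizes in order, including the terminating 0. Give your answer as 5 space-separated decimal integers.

Chunk 1: stream[0..1]='8' size=0x8=8, data at stream[3..11]='r0sz1xq0' -> body[0..8], body so far='r0sz1xq0'
Chunk 2: stream[13..14]='1' size=0x1=1, data at stream[16..17]='z' -> body[8..9], body so far='r0sz1xq0z'
Chunk 3: stream[19..20]='3' size=0x3=3, data at stream[22..25]='etk' -> body[9..12], body so far='r0sz1xq0zetk'
Chunk 4: stream[27..28]='8' size=0x8=8, data at stream[30..38]='2391uefu' -> body[12..20], body so far='r0sz1xq0zetk2391uefu'
Chunk 5: stream[40..41]='0' size=0 (terminator). Final body='r0sz1xq0zetk2391uefu' (20 bytes)

Answer: 8 1 3 8 0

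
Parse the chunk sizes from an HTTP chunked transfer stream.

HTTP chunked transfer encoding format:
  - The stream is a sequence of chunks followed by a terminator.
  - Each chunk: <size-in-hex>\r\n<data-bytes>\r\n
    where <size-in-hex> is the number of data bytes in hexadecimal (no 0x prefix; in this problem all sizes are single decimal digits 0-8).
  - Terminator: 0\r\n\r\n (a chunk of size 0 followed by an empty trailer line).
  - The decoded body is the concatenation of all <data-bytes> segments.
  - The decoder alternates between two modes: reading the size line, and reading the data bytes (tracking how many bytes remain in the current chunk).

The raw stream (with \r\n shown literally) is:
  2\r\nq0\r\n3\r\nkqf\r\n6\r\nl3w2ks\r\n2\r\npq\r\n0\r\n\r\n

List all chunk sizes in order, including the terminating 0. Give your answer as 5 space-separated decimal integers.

Chunk 1: stream[0..1]='2' size=0x2=2, data at stream[3..5]='q0' -> body[0..2], body so far='q0'
Chunk 2: stream[7..8]='3' size=0x3=3, data at stream[10..13]='kqf' -> body[2..5], body so far='q0kqf'
Chunk 3: stream[15..16]='6' size=0x6=6, data at stream[18..24]='l3w2ks' -> body[5..11], body so far='q0kqfl3w2ks'
Chunk 4: stream[26..27]='2' size=0x2=2, data at stream[29..31]='pq' -> body[11..13], body so far='q0kqfl3w2kspq'
Chunk 5: stream[33..34]='0' size=0 (terminator). Final body='q0kqfl3w2kspq' (13 bytes)

Answer: 2 3 6 2 0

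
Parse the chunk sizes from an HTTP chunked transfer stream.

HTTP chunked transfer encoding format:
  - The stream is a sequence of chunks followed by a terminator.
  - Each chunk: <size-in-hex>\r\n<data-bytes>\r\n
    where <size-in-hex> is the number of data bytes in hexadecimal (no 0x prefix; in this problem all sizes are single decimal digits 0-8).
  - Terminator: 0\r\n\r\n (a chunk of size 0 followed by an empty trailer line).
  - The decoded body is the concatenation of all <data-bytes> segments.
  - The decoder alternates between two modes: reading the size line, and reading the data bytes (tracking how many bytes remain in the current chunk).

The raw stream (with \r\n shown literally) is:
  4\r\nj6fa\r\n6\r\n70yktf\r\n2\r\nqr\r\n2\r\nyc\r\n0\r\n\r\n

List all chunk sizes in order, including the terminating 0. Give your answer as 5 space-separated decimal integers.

Answer: 4 6 2 2 0

Derivation:
Chunk 1: stream[0..1]='4' size=0x4=4, data at stream[3..7]='j6fa' -> body[0..4], body so far='j6fa'
Chunk 2: stream[9..10]='6' size=0x6=6, data at stream[12..18]='70yktf' -> body[4..10], body so far='j6fa70yktf'
Chunk 3: stream[20..21]='2' size=0x2=2, data at stream[23..25]='qr' -> body[10..12], body so far='j6fa70yktfqr'
Chunk 4: stream[27..28]='2' size=0x2=2, data at stream[30..32]='yc' -> body[12..14], body so far='j6fa70yktfqryc'
Chunk 5: stream[34..35]='0' size=0 (terminator). Final body='j6fa70yktfqryc' (14 bytes)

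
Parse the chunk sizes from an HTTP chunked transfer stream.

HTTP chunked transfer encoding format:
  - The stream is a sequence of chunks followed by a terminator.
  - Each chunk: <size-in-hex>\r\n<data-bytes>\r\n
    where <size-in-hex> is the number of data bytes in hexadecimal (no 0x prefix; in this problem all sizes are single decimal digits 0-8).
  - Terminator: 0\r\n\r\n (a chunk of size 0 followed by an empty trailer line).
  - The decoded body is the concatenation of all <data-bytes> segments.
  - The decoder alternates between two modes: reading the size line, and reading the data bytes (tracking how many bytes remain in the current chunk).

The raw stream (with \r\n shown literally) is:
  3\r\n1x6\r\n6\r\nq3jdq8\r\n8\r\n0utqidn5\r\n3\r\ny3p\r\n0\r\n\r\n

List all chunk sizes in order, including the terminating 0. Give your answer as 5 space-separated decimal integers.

Chunk 1: stream[0..1]='3' size=0x3=3, data at stream[3..6]='1x6' -> body[0..3], body so far='1x6'
Chunk 2: stream[8..9]='6' size=0x6=6, data at stream[11..17]='q3jdq8' -> body[3..9], body so far='1x6q3jdq8'
Chunk 3: stream[19..20]='8' size=0x8=8, data at stream[22..30]='0utqidn5' -> body[9..17], body so far='1x6q3jdq80utqidn5'
Chunk 4: stream[32..33]='3' size=0x3=3, data at stream[35..38]='y3p' -> body[17..20], body so far='1x6q3jdq80utqidn5y3p'
Chunk 5: stream[40..41]='0' size=0 (terminator). Final body='1x6q3jdq80utqidn5y3p' (20 bytes)

Answer: 3 6 8 3 0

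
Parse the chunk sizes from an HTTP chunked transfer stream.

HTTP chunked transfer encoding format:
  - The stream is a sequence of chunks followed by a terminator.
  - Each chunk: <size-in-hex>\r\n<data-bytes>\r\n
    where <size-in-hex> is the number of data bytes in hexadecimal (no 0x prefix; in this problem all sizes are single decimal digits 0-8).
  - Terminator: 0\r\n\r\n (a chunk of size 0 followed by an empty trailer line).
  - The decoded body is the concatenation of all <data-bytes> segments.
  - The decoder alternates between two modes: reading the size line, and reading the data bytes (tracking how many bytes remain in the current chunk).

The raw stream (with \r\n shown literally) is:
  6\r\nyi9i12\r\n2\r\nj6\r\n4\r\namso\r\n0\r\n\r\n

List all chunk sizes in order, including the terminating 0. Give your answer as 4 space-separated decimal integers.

Chunk 1: stream[0..1]='6' size=0x6=6, data at stream[3..9]='yi9i12' -> body[0..6], body so far='yi9i12'
Chunk 2: stream[11..12]='2' size=0x2=2, data at stream[14..16]='j6' -> body[6..8], body so far='yi9i12j6'
Chunk 3: stream[18..19]='4' size=0x4=4, data at stream[21..25]='amso' -> body[8..12], body so far='yi9i12j6amso'
Chunk 4: stream[27..28]='0' size=0 (terminator). Final body='yi9i12j6amso' (12 bytes)

Answer: 6 2 4 0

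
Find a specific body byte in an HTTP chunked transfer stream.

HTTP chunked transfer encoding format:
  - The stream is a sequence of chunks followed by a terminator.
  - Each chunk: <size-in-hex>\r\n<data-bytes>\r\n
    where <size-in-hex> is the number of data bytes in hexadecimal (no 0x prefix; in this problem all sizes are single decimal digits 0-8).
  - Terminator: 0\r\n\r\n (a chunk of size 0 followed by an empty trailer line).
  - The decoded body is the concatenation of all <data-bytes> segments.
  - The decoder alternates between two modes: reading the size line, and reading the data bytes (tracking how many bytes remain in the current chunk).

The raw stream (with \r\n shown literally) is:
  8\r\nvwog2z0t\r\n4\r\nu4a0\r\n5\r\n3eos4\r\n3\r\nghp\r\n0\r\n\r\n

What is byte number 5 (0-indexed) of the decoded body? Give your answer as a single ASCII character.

Chunk 1: stream[0..1]='8' size=0x8=8, data at stream[3..11]='vwog2z0t' -> body[0..8], body so far='vwog2z0t'
Chunk 2: stream[13..14]='4' size=0x4=4, data at stream[16..20]='u4a0' -> body[8..12], body so far='vwog2z0tu4a0'
Chunk 3: stream[22..23]='5' size=0x5=5, data at stream[25..30]='3eos4' -> body[12..17], body so far='vwog2z0tu4a03eos4'
Chunk 4: stream[32..33]='3' size=0x3=3, data at stream[35..38]='ghp' -> body[17..20], body so far='vwog2z0tu4a03eos4ghp'
Chunk 5: stream[40..41]='0' size=0 (terminator). Final body='vwog2z0tu4a03eos4ghp' (20 bytes)
Body byte 5 = 'z'

Answer: z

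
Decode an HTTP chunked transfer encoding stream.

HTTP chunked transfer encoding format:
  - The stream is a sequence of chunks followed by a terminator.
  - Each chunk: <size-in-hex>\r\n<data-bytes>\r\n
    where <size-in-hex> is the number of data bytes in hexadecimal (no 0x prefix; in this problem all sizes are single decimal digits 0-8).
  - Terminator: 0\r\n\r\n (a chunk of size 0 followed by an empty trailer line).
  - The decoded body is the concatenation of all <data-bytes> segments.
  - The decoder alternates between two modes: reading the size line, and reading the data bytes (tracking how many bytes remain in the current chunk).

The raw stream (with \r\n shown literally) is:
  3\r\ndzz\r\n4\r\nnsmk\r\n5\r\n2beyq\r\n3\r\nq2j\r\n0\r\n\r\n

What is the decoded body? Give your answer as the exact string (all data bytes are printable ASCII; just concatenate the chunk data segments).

Answer: dzznsmk2beyqq2j

Derivation:
Chunk 1: stream[0..1]='3' size=0x3=3, data at stream[3..6]='dzz' -> body[0..3], body so far='dzz'
Chunk 2: stream[8..9]='4' size=0x4=4, data at stream[11..15]='nsmk' -> body[3..7], body so far='dzznsmk'
Chunk 3: stream[17..18]='5' size=0x5=5, data at stream[20..25]='2beyq' -> body[7..12], body so far='dzznsmk2beyq'
Chunk 4: stream[27..28]='3' size=0x3=3, data at stream[30..33]='q2j' -> body[12..15], body so far='dzznsmk2beyqq2j'
Chunk 5: stream[35..36]='0' size=0 (terminator). Final body='dzznsmk2beyqq2j' (15 bytes)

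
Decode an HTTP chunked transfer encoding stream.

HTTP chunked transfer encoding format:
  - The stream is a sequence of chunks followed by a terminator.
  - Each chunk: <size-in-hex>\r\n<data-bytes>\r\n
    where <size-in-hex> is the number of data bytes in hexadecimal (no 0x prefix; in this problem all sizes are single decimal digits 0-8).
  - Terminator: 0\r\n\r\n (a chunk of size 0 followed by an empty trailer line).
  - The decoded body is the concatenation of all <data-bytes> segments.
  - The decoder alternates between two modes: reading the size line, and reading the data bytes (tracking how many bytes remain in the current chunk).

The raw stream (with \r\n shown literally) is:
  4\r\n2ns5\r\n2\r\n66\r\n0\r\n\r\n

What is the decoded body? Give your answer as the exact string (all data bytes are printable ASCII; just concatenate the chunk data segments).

Chunk 1: stream[0..1]='4' size=0x4=4, data at stream[3..7]='2ns5' -> body[0..4], body so far='2ns5'
Chunk 2: stream[9..10]='2' size=0x2=2, data at stream[12..14]='66' -> body[4..6], body so far='2ns566'
Chunk 3: stream[16..17]='0' size=0 (terminator). Final body='2ns566' (6 bytes)

Answer: 2ns566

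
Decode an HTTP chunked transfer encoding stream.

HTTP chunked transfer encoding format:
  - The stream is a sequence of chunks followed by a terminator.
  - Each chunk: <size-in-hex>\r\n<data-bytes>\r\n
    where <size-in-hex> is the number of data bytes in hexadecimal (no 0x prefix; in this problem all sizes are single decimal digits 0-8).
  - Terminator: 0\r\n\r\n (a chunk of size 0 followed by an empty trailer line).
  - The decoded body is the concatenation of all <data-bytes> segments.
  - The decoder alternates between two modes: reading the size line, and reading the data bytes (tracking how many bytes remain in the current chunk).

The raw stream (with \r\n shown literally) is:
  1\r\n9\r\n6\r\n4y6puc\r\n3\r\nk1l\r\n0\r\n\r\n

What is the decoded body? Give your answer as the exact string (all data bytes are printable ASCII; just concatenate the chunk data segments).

Answer: 94y6puck1l

Derivation:
Chunk 1: stream[0..1]='1' size=0x1=1, data at stream[3..4]='9' -> body[0..1], body so far='9'
Chunk 2: stream[6..7]='6' size=0x6=6, data at stream[9..15]='4y6puc' -> body[1..7], body so far='94y6puc'
Chunk 3: stream[17..18]='3' size=0x3=3, data at stream[20..23]='k1l' -> body[7..10], body so far='94y6puck1l'
Chunk 4: stream[25..26]='0' size=0 (terminator). Final body='94y6puck1l' (10 bytes)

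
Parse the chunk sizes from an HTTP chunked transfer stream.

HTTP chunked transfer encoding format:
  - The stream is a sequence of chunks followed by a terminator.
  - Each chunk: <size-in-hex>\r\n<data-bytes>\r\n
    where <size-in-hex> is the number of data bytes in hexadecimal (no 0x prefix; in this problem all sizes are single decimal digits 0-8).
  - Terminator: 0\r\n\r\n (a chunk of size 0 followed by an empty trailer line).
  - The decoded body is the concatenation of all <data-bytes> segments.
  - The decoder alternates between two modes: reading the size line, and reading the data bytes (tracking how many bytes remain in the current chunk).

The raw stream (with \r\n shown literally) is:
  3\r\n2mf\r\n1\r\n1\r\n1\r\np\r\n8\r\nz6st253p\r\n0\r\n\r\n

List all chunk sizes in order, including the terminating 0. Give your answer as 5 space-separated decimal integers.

Answer: 3 1 1 8 0

Derivation:
Chunk 1: stream[0..1]='3' size=0x3=3, data at stream[3..6]='2mf' -> body[0..3], body so far='2mf'
Chunk 2: stream[8..9]='1' size=0x1=1, data at stream[11..12]='1' -> body[3..4], body so far='2mf1'
Chunk 3: stream[14..15]='1' size=0x1=1, data at stream[17..18]='p' -> body[4..5], body so far='2mf1p'
Chunk 4: stream[20..21]='8' size=0x8=8, data at stream[23..31]='z6st253p' -> body[5..13], body so far='2mf1pz6st253p'
Chunk 5: stream[33..34]='0' size=0 (terminator). Final body='2mf1pz6st253p' (13 bytes)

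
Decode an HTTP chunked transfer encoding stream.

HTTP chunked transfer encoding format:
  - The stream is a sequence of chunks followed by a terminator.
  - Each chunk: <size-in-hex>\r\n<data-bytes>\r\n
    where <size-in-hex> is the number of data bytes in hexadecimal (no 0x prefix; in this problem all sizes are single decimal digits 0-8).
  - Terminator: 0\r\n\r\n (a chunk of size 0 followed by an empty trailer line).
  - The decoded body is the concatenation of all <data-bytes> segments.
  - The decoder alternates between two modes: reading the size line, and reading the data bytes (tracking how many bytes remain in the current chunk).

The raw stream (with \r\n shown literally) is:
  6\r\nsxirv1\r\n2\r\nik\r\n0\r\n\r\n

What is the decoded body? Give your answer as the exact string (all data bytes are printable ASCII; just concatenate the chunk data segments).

Chunk 1: stream[0..1]='6' size=0x6=6, data at stream[3..9]='sxirv1' -> body[0..6], body so far='sxirv1'
Chunk 2: stream[11..12]='2' size=0x2=2, data at stream[14..16]='ik' -> body[6..8], body so far='sxirv1ik'
Chunk 3: stream[18..19]='0' size=0 (terminator). Final body='sxirv1ik' (8 bytes)

Answer: sxirv1ik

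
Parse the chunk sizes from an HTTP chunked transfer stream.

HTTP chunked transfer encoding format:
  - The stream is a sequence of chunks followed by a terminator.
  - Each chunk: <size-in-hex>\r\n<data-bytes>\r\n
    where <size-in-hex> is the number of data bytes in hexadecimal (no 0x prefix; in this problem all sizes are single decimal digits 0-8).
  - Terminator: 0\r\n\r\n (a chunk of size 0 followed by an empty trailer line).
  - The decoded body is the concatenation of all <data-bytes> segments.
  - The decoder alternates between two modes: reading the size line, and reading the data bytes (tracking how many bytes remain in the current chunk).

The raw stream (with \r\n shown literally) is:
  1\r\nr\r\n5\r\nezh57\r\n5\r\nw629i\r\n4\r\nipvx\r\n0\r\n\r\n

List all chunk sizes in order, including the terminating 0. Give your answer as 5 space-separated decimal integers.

Chunk 1: stream[0..1]='1' size=0x1=1, data at stream[3..4]='r' -> body[0..1], body so far='r'
Chunk 2: stream[6..7]='5' size=0x5=5, data at stream[9..14]='ezh57' -> body[1..6], body so far='rezh57'
Chunk 3: stream[16..17]='5' size=0x5=5, data at stream[19..24]='w629i' -> body[6..11], body so far='rezh57w629i'
Chunk 4: stream[26..27]='4' size=0x4=4, data at stream[29..33]='ipvx' -> body[11..15], body so far='rezh57w629iipvx'
Chunk 5: stream[35..36]='0' size=0 (terminator). Final body='rezh57w629iipvx' (15 bytes)

Answer: 1 5 5 4 0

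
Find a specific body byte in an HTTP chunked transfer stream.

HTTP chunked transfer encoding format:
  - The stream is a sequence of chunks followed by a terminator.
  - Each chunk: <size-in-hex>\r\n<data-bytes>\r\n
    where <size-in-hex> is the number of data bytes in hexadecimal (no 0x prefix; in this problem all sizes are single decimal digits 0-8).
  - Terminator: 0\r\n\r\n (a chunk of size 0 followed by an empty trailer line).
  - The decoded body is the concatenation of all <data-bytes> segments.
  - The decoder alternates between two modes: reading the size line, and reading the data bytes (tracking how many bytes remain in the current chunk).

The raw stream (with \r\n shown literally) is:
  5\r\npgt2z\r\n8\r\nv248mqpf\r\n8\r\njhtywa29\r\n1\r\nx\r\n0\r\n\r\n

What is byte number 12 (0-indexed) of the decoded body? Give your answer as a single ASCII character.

Answer: f

Derivation:
Chunk 1: stream[0..1]='5' size=0x5=5, data at stream[3..8]='pgt2z' -> body[0..5], body so far='pgt2z'
Chunk 2: stream[10..11]='8' size=0x8=8, data at stream[13..21]='v248mqpf' -> body[5..13], body so far='pgt2zv248mqpf'
Chunk 3: stream[23..24]='8' size=0x8=8, data at stream[26..34]='jhtywa29' -> body[13..21], body so far='pgt2zv248mqpfjhtywa29'
Chunk 4: stream[36..37]='1' size=0x1=1, data at stream[39..40]='x' -> body[21..22], body so far='pgt2zv248mqpfjhtywa29x'
Chunk 5: stream[42..43]='0' size=0 (terminator). Final body='pgt2zv248mqpfjhtywa29x' (22 bytes)
Body byte 12 = 'f'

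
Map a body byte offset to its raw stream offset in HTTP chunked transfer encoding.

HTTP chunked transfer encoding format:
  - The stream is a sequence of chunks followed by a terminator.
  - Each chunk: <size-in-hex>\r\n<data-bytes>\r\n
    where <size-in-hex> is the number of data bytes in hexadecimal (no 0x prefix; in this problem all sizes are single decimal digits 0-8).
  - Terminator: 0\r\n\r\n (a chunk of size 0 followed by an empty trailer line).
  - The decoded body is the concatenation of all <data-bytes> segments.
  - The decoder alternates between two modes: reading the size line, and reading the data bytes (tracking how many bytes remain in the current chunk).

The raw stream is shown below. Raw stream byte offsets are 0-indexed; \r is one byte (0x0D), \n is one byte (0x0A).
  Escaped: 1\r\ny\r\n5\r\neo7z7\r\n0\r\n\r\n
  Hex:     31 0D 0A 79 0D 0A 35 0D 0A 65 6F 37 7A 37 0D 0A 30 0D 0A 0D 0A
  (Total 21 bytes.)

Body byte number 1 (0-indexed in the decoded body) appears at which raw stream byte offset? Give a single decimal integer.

Answer: 9

Derivation:
Chunk 1: stream[0..1]='1' size=0x1=1, data at stream[3..4]='y' -> body[0..1], body so far='y'
Chunk 2: stream[6..7]='5' size=0x5=5, data at stream[9..14]='eo7z7' -> body[1..6], body so far='yeo7z7'
Chunk 3: stream[16..17]='0' size=0 (terminator). Final body='yeo7z7' (6 bytes)
Body byte 1 at stream offset 9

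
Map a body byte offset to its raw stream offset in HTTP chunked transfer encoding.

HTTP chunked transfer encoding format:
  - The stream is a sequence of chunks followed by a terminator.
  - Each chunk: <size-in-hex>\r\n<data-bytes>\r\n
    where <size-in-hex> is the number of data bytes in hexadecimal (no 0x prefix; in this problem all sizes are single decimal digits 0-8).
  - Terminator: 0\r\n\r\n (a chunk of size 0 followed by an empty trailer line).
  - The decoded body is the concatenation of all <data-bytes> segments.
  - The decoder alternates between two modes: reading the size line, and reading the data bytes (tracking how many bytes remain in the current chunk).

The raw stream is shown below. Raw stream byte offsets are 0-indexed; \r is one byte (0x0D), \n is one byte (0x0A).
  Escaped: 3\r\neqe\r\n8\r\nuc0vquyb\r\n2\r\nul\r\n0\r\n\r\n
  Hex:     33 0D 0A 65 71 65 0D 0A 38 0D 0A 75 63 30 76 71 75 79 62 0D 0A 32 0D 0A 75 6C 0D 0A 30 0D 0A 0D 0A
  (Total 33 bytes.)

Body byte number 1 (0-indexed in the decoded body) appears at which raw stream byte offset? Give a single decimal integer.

Answer: 4

Derivation:
Chunk 1: stream[0..1]='3' size=0x3=3, data at stream[3..6]='eqe' -> body[0..3], body so far='eqe'
Chunk 2: stream[8..9]='8' size=0x8=8, data at stream[11..19]='uc0vquyb' -> body[3..11], body so far='eqeuc0vquyb'
Chunk 3: stream[21..22]='2' size=0x2=2, data at stream[24..26]='ul' -> body[11..13], body so far='eqeuc0vquybul'
Chunk 4: stream[28..29]='0' size=0 (terminator). Final body='eqeuc0vquybul' (13 bytes)
Body byte 1 at stream offset 4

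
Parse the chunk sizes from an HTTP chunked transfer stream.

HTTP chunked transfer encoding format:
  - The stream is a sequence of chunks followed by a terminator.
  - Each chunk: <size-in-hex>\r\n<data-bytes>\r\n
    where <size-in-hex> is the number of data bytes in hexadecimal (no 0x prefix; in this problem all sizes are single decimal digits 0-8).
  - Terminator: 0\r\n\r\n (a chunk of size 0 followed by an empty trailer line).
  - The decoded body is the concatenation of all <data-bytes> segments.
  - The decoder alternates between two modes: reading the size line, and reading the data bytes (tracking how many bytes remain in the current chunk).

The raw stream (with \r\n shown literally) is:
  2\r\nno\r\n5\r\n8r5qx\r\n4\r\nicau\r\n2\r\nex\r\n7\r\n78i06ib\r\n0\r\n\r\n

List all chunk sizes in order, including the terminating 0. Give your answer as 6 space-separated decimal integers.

Answer: 2 5 4 2 7 0

Derivation:
Chunk 1: stream[0..1]='2' size=0x2=2, data at stream[3..5]='no' -> body[0..2], body so far='no'
Chunk 2: stream[7..8]='5' size=0x5=5, data at stream[10..15]='8r5qx' -> body[2..7], body so far='no8r5qx'
Chunk 3: stream[17..18]='4' size=0x4=4, data at stream[20..24]='icau' -> body[7..11], body so far='no8r5qxicau'
Chunk 4: stream[26..27]='2' size=0x2=2, data at stream[29..31]='ex' -> body[11..13], body so far='no8r5qxicauex'
Chunk 5: stream[33..34]='7' size=0x7=7, data at stream[36..43]='78i06ib' -> body[13..20], body so far='no8r5qxicauex78i06ib'
Chunk 6: stream[45..46]='0' size=0 (terminator). Final body='no8r5qxicauex78i06ib' (20 bytes)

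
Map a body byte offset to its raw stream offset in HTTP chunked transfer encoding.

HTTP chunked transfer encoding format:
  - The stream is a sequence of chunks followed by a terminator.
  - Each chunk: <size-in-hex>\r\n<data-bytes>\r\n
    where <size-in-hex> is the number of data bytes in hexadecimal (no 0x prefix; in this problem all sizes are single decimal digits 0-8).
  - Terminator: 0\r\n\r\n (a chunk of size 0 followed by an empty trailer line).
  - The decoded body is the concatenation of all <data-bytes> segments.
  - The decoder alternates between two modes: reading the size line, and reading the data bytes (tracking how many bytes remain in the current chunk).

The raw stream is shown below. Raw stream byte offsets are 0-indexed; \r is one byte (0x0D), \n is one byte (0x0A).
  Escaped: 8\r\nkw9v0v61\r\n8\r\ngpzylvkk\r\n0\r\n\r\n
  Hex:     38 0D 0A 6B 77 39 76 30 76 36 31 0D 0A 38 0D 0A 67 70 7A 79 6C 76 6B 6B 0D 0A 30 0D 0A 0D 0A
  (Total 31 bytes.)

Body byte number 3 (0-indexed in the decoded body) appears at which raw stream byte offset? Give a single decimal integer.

Chunk 1: stream[0..1]='8' size=0x8=8, data at stream[3..11]='kw9v0v61' -> body[0..8], body so far='kw9v0v61'
Chunk 2: stream[13..14]='8' size=0x8=8, data at stream[16..24]='gpzylvkk' -> body[8..16], body so far='kw9v0v61gpzylvkk'
Chunk 3: stream[26..27]='0' size=0 (terminator). Final body='kw9v0v61gpzylvkk' (16 bytes)
Body byte 3 at stream offset 6

Answer: 6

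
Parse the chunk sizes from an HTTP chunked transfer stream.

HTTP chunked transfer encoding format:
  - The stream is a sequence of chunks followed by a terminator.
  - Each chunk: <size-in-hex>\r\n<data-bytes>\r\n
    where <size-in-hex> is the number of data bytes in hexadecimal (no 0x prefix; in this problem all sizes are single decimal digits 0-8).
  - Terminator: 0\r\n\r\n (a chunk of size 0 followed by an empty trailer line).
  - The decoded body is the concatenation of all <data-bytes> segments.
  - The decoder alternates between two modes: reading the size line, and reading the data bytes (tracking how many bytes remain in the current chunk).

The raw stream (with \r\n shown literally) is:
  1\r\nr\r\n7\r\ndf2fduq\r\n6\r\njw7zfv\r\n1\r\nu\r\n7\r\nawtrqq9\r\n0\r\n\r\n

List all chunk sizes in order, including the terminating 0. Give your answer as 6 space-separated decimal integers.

Chunk 1: stream[0..1]='1' size=0x1=1, data at stream[3..4]='r' -> body[0..1], body so far='r'
Chunk 2: stream[6..7]='7' size=0x7=7, data at stream[9..16]='df2fduq' -> body[1..8], body so far='rdf2fduq'
Chunk 3: stream[18..19]='6' size=0x6=6, data at stream[21..27]='jw7zfv' -> body[8..14], body so far='rdf2fduqjw7zfv'
Chunk 4: stream[29..30]='1' size=0x1=1, data at stream[32..33]='u' -> body[14..15], body so far='rdf2fduqjw7zfvu'
Chunk 5: stream[35..36]='7' size=0x7=7, data at stream[38..45]='awtrqq9' -> body[15..22], body so far='rdf2fduqjw7zfvuawtrqq9'
Chunk 6: stream[47..48]='0' size=0 (terminator). Final body='rdf2fduqjw7zfvuawtrqq9' (22 bytes)

Answer: 1 7 6 1 7 0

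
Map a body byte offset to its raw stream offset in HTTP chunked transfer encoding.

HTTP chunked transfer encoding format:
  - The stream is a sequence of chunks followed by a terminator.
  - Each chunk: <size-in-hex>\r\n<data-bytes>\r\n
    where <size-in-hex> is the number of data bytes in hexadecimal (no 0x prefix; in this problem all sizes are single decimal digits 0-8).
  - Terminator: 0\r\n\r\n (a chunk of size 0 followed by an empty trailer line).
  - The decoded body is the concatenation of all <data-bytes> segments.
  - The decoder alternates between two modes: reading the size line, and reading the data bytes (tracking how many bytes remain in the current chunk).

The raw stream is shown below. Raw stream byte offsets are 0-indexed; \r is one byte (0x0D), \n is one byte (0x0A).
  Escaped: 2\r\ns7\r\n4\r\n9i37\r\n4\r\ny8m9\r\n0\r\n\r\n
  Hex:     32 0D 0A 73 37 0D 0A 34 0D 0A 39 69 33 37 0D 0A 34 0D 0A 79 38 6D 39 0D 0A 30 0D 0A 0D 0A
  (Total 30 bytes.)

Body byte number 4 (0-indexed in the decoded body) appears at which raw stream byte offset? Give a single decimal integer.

Answer: 12

Derivation:
Chunk 1: stream[0..1]='2' size=0x2=2, data at stream[3..5]='s7' -> body[0..2], body so far='s7'
Chunk 2: stream[7..8]='4' size=0x4=4, data at stream[10..14]='9i37' -> body[2..6], body so far='s79i37'
Chunk 3: stream[16..17]='4' size=0x4=4, data at stream[19..23]='y8m9' -> body[6..10], body so far='s79i37y8m9'
Chunk 4: stream[25..26]='0' size=0 (terminator). Final body='s79i37y8m9' (10 bytes)
Body byte 4 at stream offset 12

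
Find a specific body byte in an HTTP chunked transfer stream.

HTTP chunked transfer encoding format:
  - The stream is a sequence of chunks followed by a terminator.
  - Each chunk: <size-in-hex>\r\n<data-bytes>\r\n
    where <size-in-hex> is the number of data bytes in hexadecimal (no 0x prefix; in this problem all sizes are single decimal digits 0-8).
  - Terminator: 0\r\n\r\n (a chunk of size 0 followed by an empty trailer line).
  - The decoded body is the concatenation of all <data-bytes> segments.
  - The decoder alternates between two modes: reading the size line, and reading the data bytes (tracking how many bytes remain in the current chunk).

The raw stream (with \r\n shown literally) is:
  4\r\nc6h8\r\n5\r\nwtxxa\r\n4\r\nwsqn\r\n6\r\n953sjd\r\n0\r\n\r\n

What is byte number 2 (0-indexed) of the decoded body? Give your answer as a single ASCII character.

Answer: h

Derivation:
Chunk 1: stream[0..1]='4' size=0x4=4, data at stream[3..7]='c6h8' -> body[0..4], body so far='c6h8'
Chunk 2: stream[9..10]='5' size=0x5=5, data at stream[12..17]='wtxxa' -> body[4..9], body so far='c6h8wtxxa'
Chunk 3: stream[19..20]='4' size=0x4=4, data at stream[22..26]='wsqn' -> body[9..13], body so far='c6h8wtxxawsqn'
Chunk 4: stream[28..29]='6' size=0x6=6, data at stream[31..37]='953sjd' -> body[13..19], body so far='c6h8wtxxawsqn953sjd'
Chunk 5: stream[39..40]='0' size=0 (terminator). Final body='c6h8wtxxawsqn953sjd' (19 bytes)
Body byte 2 = 'h'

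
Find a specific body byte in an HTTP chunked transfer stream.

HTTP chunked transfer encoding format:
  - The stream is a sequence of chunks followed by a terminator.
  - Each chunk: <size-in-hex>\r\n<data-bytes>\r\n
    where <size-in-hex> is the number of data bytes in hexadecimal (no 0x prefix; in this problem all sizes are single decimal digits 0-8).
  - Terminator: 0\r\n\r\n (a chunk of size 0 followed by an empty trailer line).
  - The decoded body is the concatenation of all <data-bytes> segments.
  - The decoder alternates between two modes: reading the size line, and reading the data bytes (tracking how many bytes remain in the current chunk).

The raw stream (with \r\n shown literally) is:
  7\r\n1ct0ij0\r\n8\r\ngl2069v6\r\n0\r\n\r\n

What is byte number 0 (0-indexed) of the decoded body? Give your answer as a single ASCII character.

Answer: 1

Derivation:
Chunk 1: stream[0..1]='7' size=0x7=7, data at stream[3..10]='1ct0ij0' -> body[0..7], body so far='1ct0ij0'
Chunk 2: stream[12..13]='8' size=0x8=8, data at stream[15..23]='gl2069v6' -> body[7..15], body so far='1ct0ij0gl2069v6'
Chunk 3: stream[25..26]='0' size=0 (terminator). Final body='1ct0ij0gl2069v6' (15 bytes)
Body byte 0 = '1'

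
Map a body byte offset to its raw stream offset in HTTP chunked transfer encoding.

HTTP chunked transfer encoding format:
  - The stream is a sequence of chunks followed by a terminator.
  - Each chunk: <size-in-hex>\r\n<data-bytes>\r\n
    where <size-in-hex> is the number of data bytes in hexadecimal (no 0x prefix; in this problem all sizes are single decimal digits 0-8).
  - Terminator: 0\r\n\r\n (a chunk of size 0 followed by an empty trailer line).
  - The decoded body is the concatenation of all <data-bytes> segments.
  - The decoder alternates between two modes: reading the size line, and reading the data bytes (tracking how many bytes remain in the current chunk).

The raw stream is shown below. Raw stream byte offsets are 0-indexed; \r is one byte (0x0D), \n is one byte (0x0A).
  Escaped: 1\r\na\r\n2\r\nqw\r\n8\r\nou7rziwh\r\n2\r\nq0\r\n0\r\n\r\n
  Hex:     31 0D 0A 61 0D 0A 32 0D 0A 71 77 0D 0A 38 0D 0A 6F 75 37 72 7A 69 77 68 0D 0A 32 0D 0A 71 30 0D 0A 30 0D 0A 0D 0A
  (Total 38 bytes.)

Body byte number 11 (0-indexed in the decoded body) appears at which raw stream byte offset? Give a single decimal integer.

Answer: 29

Derivation:
Chunk 1: stream[0..1]='1' size=0x1=1, data at stream[3..4]='a' -> body[0..1], body so far='a'
Chunk 2: stream[6..7]='2' size=0x2=2, data at stream[9..11]='qw' -> body[1..3], body so far='aqw'
Chunk 3: stream[13..14]='8' size=0x8=8, data at stream[16..24]='ou7rziwh' -> body[3..11], body so far='aqwou7rziwh'
Chunk 4: stream[26..27]='2' size=0x2=2, data at stream[29..31]='q0' -> body[11..13], body so far='aqwou7rziwhq0'
Chunk 5: stream[33..34]='0' size=0 (terminator). Final body='aqwou7rziwhq0' (13 bytes)
Body byte 11 at stream offset 29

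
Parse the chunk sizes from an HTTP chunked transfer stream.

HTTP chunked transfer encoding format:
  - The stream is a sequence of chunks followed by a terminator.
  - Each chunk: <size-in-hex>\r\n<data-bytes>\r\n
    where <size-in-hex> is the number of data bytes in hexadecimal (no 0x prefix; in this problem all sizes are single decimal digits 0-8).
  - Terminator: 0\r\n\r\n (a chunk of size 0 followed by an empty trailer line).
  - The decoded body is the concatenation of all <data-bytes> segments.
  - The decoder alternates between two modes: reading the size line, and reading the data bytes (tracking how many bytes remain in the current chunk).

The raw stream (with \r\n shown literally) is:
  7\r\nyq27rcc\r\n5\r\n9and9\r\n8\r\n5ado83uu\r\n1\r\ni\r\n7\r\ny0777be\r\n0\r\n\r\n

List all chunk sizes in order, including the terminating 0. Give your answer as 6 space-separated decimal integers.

Chunk 1: stream[0..1]='7' size=0x7=7, data at stream[3..10]='yq27rcc' -> body[0..7], body so far='yq27rcc'
Chunk 2: stream[12..13]='5' size=0x5=5, data at stream[15..20]='9and9' -> body[7..12], body so far='yq27rcc9and9'
Chunk 3: stream[22..23]='8' size=0x8=8, data at stream[25..33]='5ado83uu' -> body[12..20], body so far='yq27rcc9and95ado83uu'
Chunk 4: stream[35..36]='1' size=0x1=1, data at stream[38..39]='i' -> body[20..21], body so far='yq27rcc9and95ado83uui'
Chunk 5: stream[41..42]='7' size=0x7=7, data at stream[44..51]='y0777be' -> body[21..28], body so far='yq27rcc9and95ado83uuiy0777be'
Chunk 6: stream[53..54]='0' size=0 (terminator). Final body='yq27rcc9and95ado83uuiy0777be' (28 bytes)

Answer: 7 5 8 1 7 0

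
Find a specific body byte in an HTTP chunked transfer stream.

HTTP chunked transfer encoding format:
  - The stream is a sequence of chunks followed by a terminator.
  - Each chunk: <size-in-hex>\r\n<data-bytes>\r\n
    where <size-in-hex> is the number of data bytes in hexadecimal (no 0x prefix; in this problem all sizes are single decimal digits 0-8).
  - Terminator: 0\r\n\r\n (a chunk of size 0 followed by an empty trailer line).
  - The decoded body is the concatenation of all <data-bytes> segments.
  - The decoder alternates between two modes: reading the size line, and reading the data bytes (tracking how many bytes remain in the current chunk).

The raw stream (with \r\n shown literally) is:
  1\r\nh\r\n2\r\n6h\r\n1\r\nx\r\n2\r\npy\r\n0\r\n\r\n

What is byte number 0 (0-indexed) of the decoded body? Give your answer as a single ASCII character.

Chunk 1: stream[0..1]='1' size=0x1=1, data at stream[3..4]='h' -> body[0..1], body so far='h'
Chunk 2: stream[6..7]='2' size=0x2=2, data at stream[9..11]='6h' -> body[1..3], body so far='h6h'
Chunk 3: stream[13..14]='1' size=0x1=1, data at stream[16..17]='x' -> body[3..4], body so far='h6hx'
Chunk 4: stream[19..20]='2' size=0x2=2, data at stream[22..24]='py' -> body[4..6], body so far='h6hxpy'
Chunk 5: stream[26..27]='0' size=0 (terminator). Final body='h6hxpy' (6 bytes)
Body byte 0 = 'h'

Answer: h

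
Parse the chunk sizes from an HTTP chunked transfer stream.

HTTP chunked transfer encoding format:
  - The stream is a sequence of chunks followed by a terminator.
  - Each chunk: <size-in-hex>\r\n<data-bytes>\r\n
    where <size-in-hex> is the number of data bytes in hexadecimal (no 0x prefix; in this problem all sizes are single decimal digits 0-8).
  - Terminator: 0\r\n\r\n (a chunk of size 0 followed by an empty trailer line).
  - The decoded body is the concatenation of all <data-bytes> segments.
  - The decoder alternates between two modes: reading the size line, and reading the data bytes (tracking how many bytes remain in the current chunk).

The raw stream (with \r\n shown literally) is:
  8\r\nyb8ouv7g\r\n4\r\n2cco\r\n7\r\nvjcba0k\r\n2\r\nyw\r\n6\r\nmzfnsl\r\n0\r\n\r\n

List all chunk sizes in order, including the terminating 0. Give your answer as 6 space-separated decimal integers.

Chunk 1: stream[0..1]='8' size=0x8=8, data at stream[3..11]='yb8ouv7g' -> body[0..8], body so far='yb8ouv7g'
Chunk 2: stream[13..14]='4' size=0x4=4, data at stream[16..20]='2cco' -> body[8..12], body so far='yb8ouv7g2cco'
Chunk 3: stream[22..23]='7' size=0x7=7, data at stream[25..32]='vjcba0k' -> body[12..19], body so far='yb8ouv7g2ccovjcba0k'
Chunk 4: stream[34..35]='2' size=0x2=2, data at stream[37..39]='yw' -> body[19..21], body so far='yb8ouv7g2ccovjcba0kyw'
Chunk 5: stream[41..42]='6' size=0x6=6, data at stream[44..50]='mzfnsl' -> body[21..27], body so far='yb8ouv7g2ccovjcba0kywmzfnsl'
Chunk 6: stream[52..53]='0' size=0 (terminator). Final body='yb8ouv7g2ccovjcba0kywmzfnsl' (27 bytes)

Answer: 8 4 7 2 6 0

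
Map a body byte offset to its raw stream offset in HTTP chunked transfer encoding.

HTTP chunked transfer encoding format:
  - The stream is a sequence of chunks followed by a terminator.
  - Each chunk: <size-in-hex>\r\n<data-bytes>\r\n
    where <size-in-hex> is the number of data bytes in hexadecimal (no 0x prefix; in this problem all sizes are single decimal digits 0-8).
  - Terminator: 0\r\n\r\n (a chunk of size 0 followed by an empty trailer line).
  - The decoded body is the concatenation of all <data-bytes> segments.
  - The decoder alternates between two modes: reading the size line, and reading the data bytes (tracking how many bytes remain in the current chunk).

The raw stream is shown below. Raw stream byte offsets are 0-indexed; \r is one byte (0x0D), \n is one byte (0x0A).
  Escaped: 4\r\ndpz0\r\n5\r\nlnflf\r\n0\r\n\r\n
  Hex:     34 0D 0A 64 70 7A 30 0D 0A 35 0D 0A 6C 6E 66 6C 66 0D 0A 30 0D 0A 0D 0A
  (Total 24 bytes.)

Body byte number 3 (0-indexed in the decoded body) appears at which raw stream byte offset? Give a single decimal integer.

Chunk 1: stream[0..1]='4' size=0x4=4, data at stream[3..7]='dpz0' -> body[0..4], body so far='dpz0'
Chunk 2: stream[9..10]='5' size=0x5=5, data at stream[12..17]='lnflf' -> body[4..9], body so far='dpz0lnflf'
Chunk 3: stream[19..20]='0' size=0 (terminator). Final body='dpz0lnflf' (9 bytes)
Body byte 3 at stream offset 6

Answer: 6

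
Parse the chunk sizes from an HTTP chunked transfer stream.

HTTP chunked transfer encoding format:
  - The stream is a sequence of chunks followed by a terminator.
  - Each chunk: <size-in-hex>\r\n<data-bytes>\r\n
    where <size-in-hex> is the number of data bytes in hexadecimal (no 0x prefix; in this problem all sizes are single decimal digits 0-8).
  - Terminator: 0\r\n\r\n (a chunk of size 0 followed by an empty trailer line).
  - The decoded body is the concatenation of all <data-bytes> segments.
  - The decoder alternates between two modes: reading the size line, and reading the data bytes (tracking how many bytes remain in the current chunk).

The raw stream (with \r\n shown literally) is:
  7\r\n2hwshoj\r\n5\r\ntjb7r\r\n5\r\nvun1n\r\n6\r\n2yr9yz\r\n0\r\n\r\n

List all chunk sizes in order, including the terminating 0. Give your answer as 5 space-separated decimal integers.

Chunk 1: stream[0..1]='7' size=0x7=7, data at stream[3..10]='2hwshoj' -> body[0..7], body so far='2hwshoj'
Chunk 2: stream[12..13]='5' size=0x5=5, data at stream[15..20]='tjb7r' -> body[7..12], body so far='2hwshojtjb7r'
Chunk 3: stream[22..23]='5' size=0x5=5, data at stream[25..30]='vun1n' -> body[12..17], body so far='2hwshojtjb7rvun1n'
Chunk 4: stream[32..33]='6' size=0x6=6, data at stream[35..41]='2yr9yz' -> body[17..23], body so far='2hwshojtjb7rvun1n2yr9yz'
Chunk 5: stream[43..44]='0' size=0 (terminator). Final body='2hwshojtjb7rvun1n2yr9yz' (23 bytes)

Answer: 7 5 5 6 0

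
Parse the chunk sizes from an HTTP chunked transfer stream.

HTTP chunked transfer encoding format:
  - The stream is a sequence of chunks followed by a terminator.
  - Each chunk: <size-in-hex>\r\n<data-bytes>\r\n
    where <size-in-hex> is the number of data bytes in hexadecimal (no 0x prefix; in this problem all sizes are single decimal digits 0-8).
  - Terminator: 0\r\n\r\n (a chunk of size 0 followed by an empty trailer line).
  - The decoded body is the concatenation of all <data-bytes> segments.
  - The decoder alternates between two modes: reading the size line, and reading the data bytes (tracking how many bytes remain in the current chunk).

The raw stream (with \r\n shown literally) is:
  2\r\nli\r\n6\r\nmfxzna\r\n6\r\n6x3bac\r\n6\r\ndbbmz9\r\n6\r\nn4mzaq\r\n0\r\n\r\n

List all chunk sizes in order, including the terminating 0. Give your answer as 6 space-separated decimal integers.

Chunk 1: stream[0..1]='2' size=0x2=2, data at stream[3..5]='li' -> body[0..2], body so far='li'
Chunk 2: stream[7..8]='6' size=0x6=6, data at stream[10..16]='mfxzna' -> body[2..8], body so far='limfxzna'
Chunk 3: stream[18..19]='6' size=0x6=6, data at stream[21..27]='6x3bac' -> body[8..14], body so far='limfxzna6x3bac'
Chunk 4: stream[29..30]='6' size=0x6=6, data at stream[32..38]='dbbmz9' -> body[14..20], body so far='limfxzna6x3bacdbbmz9'
Chunk 5: stream[40..41]='6' size=0x6=6, data at stream[43..49]='n4mzaq' -> body[20..26], body so far='limfxzna6x3bacdbbmz9n4mzaq'
Chunk 6: stream[51..52]='0' size=0 (terminator). Final body='limfxzna6x3bacdbbmz9n4mzaq' (26 bytes)

Answer: 2 6 6 6 6 0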